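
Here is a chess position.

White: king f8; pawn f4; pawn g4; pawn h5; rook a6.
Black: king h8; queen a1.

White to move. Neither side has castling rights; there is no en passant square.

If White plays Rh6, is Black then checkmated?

yes

After Rh6: black king on h8; in check: yes, from the white rook on h6.
King squares — g7: attacked by Kf8; h7: attacked by Rh6; g8: attacked by Kf8.
Black has no legal moves → checkmate.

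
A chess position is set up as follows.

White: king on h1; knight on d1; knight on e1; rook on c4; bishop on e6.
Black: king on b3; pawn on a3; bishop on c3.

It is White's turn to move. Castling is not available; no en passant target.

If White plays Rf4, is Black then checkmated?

After Rf4: black king on b3; in check: yes, from the white bishop on e6.
King squares — a2: attacked by Be6; b2: attacked by Nd1; c2: attacked by Ne1; a3: own pawn; c3: own bishop; a4: attacked by Rf4; b4: attacked by Rf4; c4: attacked by Rf4.
Black has no legal moves → checkmate.

yes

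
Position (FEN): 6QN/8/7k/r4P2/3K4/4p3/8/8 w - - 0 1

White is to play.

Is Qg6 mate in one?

After Qg6: black king on h6; in check: yes, from the white queen on g6.
King squares — g5: attacked by Qg6; h5: attacked by Qg6; g6: attacked by Pf5; g7: attacked by Qg6; h7: attacked by Qg6.
Black has no legal moves → checkmate.

yes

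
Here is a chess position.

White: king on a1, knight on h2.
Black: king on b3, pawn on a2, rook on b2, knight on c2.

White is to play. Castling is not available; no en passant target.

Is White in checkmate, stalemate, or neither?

White to move; white king on a1.
In check: yes, from the black knight on c2.
King squares — b1: attacked by Pa2; a2: attacked by Rb2; b2: attacked by Kb3.
Legal moves for White: none.
In check with no legal moves → checkmate.

checkmate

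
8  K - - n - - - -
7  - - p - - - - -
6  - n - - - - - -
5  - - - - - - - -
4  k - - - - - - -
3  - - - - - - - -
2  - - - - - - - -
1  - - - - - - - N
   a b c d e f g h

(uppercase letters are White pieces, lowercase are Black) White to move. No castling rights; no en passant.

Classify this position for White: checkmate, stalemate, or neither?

neither

White to move; white king on a8.
In check: yes, from the black knight on b6.
Legal moves for White: Kb8, Ka7.
White is in check but has 2 legal moves → neither.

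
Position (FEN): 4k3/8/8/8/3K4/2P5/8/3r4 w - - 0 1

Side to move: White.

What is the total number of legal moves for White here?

White to move; king on d4.
In check: yes, from the black rook on d1.
Legal moves: Ke5, Kc5, Ke4, Kc4, Ke3.
Count: 5.

5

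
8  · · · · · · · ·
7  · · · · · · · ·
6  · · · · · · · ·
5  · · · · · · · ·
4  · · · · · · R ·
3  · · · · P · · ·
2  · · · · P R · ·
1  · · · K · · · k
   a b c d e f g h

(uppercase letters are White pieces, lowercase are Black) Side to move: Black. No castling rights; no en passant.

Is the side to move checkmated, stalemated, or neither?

stalemate

Black to move; black king on h1.
In check: no.
King squares — g1: attacked by Rg4; g2: attacked by Rf2; h2: attacked by Rf2.
Legal moves for Black: none.
Not in check and no legal moves → stalemate.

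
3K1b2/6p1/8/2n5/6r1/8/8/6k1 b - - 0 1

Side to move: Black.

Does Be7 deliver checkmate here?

After Be7: white king on d8; in check: yes, from the black bishop on e7.
White has 4 legal replies: Ke8, Kc8, Kxe7, Kc7.
In check but a legal move exists → not checkmate.

no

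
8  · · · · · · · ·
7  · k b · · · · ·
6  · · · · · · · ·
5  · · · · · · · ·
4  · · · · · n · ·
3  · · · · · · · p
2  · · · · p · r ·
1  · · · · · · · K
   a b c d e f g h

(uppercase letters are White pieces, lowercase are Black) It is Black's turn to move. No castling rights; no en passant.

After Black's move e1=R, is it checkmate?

After e1=R: white king on h1; in check: yes, from the black rook on e1.
King squares — g1: attacked by Re1; g2: attacked by Ph3; h2: attacked by Rg2.
White has no legal moves → checkmate.

yes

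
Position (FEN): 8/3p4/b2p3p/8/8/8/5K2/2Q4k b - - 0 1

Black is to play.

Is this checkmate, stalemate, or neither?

neither

Black to move; black king on h1.
In check: yes, from the white queen on c1.
Legal moves for Black: Kh2, Bf1.
Black is in check but has 2 legal moves → neither.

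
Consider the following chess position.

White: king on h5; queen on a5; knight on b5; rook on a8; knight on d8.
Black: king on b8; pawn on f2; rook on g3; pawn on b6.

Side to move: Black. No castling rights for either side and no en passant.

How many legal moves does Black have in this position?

Black to move; king on b8.
In check: yes, from the white rook on a8.
Legal moves: none.
Count: 0.

0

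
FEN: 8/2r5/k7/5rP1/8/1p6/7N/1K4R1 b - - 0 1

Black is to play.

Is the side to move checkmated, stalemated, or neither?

neither

Black to move; black king on a6.
In check: no.
Legal moves for Black include: Rc8, Rh7, Rg7, Rcf7, Re7, Rd7, Rb7, Ra7, Rc6, Rcc5, Rc4, Rc3, Rc2, Rc1+, Kb7, Ka7, Kb6, Kb5, ... (list truncated; more exist).
Black has legal moves and is not in check → neither.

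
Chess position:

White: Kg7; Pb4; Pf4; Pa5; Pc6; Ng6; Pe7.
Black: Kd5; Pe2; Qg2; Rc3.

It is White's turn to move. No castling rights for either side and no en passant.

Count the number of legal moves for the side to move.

15

White to move; king on g7.
In check: no.
Legal moves: Kh8, Kg8, Kf8, Kh7, Kf7, Kh6, Kf6, e8=Q, e8=R, e8=B, e8=N, c7, a6, f5, b5.
Count: 15.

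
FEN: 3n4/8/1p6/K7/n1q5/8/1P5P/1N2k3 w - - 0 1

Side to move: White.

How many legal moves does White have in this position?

White to move; king on a5.
In check: yes, from the black pawn on b6.
Legal moves: none.
Count: 0.

0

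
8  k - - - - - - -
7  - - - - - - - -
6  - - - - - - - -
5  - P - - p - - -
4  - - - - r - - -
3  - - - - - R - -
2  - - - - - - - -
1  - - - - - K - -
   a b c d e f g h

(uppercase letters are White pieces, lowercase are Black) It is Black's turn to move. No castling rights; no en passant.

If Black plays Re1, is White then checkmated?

no

After Re1: white king on f1; in check: yes, from the black rook on e1.
White has 3 legal replies: Kg2, Kf2, Kxe1.
In check but a legal move exists → not checkmate.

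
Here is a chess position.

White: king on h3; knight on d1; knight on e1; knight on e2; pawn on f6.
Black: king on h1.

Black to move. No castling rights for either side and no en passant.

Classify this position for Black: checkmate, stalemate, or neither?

stalemate

Black to move; black king on h1.
In check: no.
King squares — g1: attacked by Ne2; g2: attacked by Ne1; h2: attacked by Kh3.
Legal moves for Black: none.
Not in check and no legal moves → stalemate.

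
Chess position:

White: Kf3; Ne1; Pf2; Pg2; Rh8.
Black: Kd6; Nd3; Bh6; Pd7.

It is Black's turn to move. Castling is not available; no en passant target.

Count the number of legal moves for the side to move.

22

Black to move; king on d6.
In check: no.
Legal moves: Bf8, Bg7, Bg5, Bf4, Be3, Bd2, Bc1, Ke7, Kc7, Ke6, Kc6, Ke5, Kd5, Kc5, Ne5+, Nc5, Nf4, Nb4, Nxf2, Nb2, Nxe1+, Nc1.
Count: 22.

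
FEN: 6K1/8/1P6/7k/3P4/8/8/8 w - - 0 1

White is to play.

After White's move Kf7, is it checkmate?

After Kf7: black king on h5; in check: no.
Black is not in check, so this cannot be checkmate.

no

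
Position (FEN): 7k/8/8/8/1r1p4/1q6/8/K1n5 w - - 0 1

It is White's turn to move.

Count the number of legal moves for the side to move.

White to move; king on a1.
In check: no.
Legal moves: none.
Count: 0.

0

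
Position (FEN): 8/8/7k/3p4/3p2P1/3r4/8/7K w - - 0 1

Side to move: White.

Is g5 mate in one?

After g5: black king on h6; in check: yes, from the white pawn on g5.
Black has 5 legal replies: Kh7, Kg7, Kg6, Kh5, Kxg5.
In check but a legal move exists → not checkmate.

no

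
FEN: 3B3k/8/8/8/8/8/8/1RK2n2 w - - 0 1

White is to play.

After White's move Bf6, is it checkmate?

After Bf6: black king on h8; in check: yes, from the white bishop on f6.
Black has 2 legal replies: Kg8, Kh7.
In check but a legal move exists → not checkmate.

no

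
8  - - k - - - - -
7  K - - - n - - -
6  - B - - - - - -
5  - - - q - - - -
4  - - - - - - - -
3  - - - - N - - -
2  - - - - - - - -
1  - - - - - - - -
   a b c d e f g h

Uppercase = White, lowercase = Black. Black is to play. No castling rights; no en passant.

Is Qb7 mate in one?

yes

After Qb7: white king on a7; in check: yes, from the black queen on b7.
King squares — a6: attacked by Qb7; b6: own bishop; b7: attacked by Kc8; a8: attacked by Qb7; b8: attacked by Qb7.
White has no legal moves → checkmate.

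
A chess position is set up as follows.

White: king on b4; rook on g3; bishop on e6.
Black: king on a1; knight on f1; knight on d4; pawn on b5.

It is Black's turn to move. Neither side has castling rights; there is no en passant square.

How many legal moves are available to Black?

13

Black to move; king on a1.
In check: no.
Legal moves: Nxe6, Nc6+, Nf5, Nf3, Nb3, Ne2, Nc2+, Nxg3, Ne3, Nh2, Nd2, Kb2, Kb1.
Count: 13.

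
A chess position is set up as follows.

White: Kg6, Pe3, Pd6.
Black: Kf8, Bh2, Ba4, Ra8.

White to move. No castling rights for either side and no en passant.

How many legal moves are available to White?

8

White to move; king on g6.
In check: no.
Legal moves: Kh7, Kh6, Kf6, Kh5, Kg5, Kf5, d7, e4.
Count: 8.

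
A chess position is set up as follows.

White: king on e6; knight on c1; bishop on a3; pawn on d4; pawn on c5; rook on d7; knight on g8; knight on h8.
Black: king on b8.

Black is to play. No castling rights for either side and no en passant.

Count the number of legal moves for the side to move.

Black to move; king on b8.
In check: no.
Legal moves: Kc8, Ka8.
Count: 2.

2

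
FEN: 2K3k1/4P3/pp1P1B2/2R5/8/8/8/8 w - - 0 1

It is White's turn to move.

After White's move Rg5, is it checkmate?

no

After Rg5: black king on g8; in check: yes, from the white rook on g5.
Black has 2 legal replies: Kh7, Kf7.
In check but a legal move exists → not checkmate.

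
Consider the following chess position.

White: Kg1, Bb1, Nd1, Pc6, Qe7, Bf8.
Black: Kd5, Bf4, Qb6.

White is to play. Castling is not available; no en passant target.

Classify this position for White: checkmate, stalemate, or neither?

White to move; white king on g1.
In check: yes, from the black queen on b6.
Legal moves for White: Kg2, Kh1, Kf1, Qc5+, Qe3, Ne3+, Nf2.
White is in check but has 7 legal moves → neither.

neither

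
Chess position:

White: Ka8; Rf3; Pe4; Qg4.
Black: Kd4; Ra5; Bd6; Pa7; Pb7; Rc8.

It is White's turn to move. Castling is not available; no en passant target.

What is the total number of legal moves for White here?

2

White to move; king on a8.
In check: yes, from the black rook on c8.
Legal moves: Kxb7, Qxc8.
Count: 2.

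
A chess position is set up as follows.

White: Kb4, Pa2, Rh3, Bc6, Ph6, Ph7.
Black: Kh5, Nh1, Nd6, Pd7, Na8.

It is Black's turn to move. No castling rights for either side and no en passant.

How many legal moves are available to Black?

3

Black to move; king on h5.
In check: yes, from the white rook on h3.
Legal moves: Kg6, Kg5, Kg4.
Count: 3.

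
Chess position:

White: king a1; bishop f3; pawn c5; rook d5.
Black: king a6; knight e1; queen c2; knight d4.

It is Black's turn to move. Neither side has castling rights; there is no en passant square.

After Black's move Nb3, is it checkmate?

After Nb3: white king on a1; in check: yes, from the black knight on b3.
King squares — b1: attacked by Qc2; a2: attacked by Qc2; b2: attacked by Qc2.
White has no legal moves → checkmate.

yes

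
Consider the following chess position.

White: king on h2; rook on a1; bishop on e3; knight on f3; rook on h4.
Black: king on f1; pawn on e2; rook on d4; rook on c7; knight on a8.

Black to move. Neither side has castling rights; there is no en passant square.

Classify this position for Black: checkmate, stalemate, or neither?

Black to move; black king on f1.
In check: yes, from the white rook on a1.
King squares — e1: attacked by Ra1; g1: attacked by Ra1; e2: own pawn; f2: attacked by Be3; g2: attacked by Kh2.
Legal moves for Black: Rc1, Rd1, e1=Q, e1=R, e1=B, e1=N.
Black is in check but has 6 legal moves → neither.

neither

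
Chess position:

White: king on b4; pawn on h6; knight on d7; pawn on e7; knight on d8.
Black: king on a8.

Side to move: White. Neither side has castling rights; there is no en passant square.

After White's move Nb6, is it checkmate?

no

After Nb6: black king on a8; in check: yes, from the white knight on b6.
Black has 2 legal replies: Kb8, Ka7.
In check but a legal move exists → not checkmate.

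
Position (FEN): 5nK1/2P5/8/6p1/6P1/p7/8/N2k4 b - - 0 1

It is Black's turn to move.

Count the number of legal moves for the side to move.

9

Black to move; king on d1.
In check: no.
Legal moves: Nh7, Nd7, Ng6, Ne6, Ke2, Kd2, Ke1, Kc1, a2.
Count: 9.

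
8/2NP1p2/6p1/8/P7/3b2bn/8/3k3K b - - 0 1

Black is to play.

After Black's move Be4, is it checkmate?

After Be4: white king on h1; in check: yes, from the black bishop on e4.
King squares — g1: attacked by Nh3; g2: attacked by Be4; h2: attacked by Bg3.
White has no legal moves → checkmate.

yes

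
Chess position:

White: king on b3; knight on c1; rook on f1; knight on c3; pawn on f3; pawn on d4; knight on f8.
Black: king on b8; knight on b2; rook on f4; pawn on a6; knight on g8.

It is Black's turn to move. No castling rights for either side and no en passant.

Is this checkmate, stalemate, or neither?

Black to move; black king on b8.
In check: no.
Legal moves for Black include: Ne7, Nh6, Nf6, Kc8, Ka8, Kc7, Kb7, Ka7, Rxf8, Rf7, Rf6, Rf5, Rh4, Rg4, Re4, Rxd4, Rxf3, Nc4, ... (list truncated; more exist).
Black has legal moves and is not in check → neither.

neither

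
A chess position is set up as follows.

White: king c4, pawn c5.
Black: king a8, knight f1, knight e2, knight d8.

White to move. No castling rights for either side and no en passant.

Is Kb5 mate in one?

After Kb5: black king on a8; in check: no.
Black is not in check, so this cannot be checkmate.

no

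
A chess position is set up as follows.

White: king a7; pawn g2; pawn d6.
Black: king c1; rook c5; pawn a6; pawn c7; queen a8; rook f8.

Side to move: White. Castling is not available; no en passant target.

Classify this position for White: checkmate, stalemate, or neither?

White to move; white king on a7.
In check: yes, from the black queen on a8.
King squares — a6: attacked by Qa8; b6: attacked by Pc7; b7: attacked by Qa8; a8: attacked by Rf8; b8: attacked by Qa8.
Legal moves for White: none.
In check with no legal moves → checkmate.

checkmate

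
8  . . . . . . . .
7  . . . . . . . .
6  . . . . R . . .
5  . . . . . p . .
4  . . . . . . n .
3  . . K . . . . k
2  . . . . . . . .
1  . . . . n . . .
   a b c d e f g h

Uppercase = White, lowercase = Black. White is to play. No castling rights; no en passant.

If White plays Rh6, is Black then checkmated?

After Rh6: black king on h3; in check: yes, from the white rook on h6.
Black has 3 legal replies: Kg3, Kg2, Nxh6.
In check but a legal move exists → not checkmate.

no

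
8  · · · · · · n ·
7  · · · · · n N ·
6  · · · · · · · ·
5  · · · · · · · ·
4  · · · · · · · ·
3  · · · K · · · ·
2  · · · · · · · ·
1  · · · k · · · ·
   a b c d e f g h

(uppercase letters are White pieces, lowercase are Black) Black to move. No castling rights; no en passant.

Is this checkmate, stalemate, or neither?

Black to move; black king on d1.
In check: no.
Legal moves for Black: Ne7, Ngh6, Nf6, Nh8, Nd8, Nfh6, Nd6, Ng5, Ne5+, Ke1, Kc1.
Black has 11 legal moves and is not in check → neither.

neither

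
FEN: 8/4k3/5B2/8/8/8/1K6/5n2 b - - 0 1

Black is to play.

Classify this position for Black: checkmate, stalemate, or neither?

neither

Black to move; black king on e7.
In check: yes, from the white bishop on f6.
Legal moves for Black: Kf8, Ke8, Kf7, Kd7, Kxf6, Ke6, Kd6.
Black is in check but has 7 legal moves → neither.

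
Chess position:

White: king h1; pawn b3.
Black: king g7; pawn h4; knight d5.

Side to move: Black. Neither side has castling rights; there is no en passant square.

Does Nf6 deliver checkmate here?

After Nf6: white king on h1; in check: no.
White is not in check, so this cannot be checkmate.

no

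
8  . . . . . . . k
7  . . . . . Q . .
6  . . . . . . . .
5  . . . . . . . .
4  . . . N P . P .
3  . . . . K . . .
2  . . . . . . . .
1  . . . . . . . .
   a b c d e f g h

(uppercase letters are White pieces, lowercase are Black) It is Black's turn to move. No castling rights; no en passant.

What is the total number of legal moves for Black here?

0

Black to move; king on h8.
In check: no.
Legal moves: none.
Count: 0.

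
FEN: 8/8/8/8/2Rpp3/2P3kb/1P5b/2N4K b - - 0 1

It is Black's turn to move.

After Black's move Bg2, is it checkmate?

After Bg2: white king on h1; in check: yes, from the black bishop on g2.
King squares — g1: attacked by Bh2; g2: attacked by Kg3; h2: attacked by Kg3.
White has no legal moves → checkmate.

yes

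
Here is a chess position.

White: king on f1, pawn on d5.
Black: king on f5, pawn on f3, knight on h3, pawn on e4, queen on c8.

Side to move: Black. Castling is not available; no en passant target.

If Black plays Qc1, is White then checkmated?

After Qc1: white king on f1; in check: yes, from the black queen on c1.
King squares — e1: attacked by Qc1; g1: attacked by Qc1; e2: attacked by Pf3; f2: attacked by Nh3; g2: attacked by Pf3.
White has no legal moves → checkmate.

yes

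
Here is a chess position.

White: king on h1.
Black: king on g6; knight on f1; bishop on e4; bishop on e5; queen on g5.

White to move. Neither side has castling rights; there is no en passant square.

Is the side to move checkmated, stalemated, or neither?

White to move; white king on h1.
In check: yes, from the black bishop on e4.
King squares — g1: attacked by Qg5; g2: attacked by Be4; h2: attacked by Nf1.
Legal moves for White: none.
In check with no legal moves → checkmate.

checkmate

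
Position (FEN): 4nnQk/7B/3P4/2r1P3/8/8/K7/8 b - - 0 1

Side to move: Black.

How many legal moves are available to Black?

Black to move; king on h8.
In check: yes, from the white queen on g8.
Legal moves: none.
Count: 0.

0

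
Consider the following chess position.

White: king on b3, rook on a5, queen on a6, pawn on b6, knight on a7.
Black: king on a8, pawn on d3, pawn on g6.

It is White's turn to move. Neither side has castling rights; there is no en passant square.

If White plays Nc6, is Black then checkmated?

After Nc6: black king on a8; in check: yes, from the white queen on a6.
King squares — a7: attacked by Qa6; b7: attacked by Qa6; b8: attacked by Nc6.
Black has no legal moves → checkmate.

yes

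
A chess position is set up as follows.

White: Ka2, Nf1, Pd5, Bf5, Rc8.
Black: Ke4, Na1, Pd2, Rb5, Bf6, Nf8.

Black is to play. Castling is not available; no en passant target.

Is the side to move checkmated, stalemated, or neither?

neither

Black to move; black king on e4.
In check: yes, from the white bishop on f5.
King squares — d3: attacked by Bf5; e3: attacked by Nf1; f3: available; d4: available; f4: available; d5: available; e5: available; f5: available.
Legal moves for Black: Kxf5, Ke5, Kxd5, Kf4, Kd4, Kf3.
Black is in check but has 6 legal moves → neither.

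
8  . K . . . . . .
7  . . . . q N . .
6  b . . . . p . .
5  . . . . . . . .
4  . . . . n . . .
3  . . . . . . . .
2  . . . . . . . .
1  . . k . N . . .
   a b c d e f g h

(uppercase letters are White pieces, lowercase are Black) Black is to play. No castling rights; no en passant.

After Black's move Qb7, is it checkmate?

After Qb7: white king on b8; in check: yes, from the black queen on b7.
King squares — a7: attacked by Qb7; b7: attacked by Ba6; c7: attacked by Qb7; a8: attacked by Qb7; c8: attacked by Qb7.
White has no legal moves → checkmate.

yes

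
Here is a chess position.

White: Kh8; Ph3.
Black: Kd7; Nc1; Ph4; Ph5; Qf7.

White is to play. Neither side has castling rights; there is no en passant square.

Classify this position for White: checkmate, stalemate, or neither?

stalemate

White to move; white king on h8.
In check: no.
King squares — g7: attacked by Qf7; h7: attacked by Qf7; g8: attacked by Qf7.
Legal moves for White: none.
Not in check and no legal moves → stalemate.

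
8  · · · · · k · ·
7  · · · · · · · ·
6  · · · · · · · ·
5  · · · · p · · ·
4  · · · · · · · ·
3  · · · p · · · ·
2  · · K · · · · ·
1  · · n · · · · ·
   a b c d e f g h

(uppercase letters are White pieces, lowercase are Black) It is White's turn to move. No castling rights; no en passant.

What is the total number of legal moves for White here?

White to move; king on c2.
In check: yes, from the black pawn on d3.
Legal moves: Kc3, Kd2, Kb2, Kd1, Kxc1, Kb1.
Count: 6.

6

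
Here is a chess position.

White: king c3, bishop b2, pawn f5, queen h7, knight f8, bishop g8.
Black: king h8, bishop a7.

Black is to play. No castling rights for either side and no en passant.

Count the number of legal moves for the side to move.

0

Black to move; king on h8.
In check: yes, from the white queen on h7.
Legal moves: none.
Count: 0.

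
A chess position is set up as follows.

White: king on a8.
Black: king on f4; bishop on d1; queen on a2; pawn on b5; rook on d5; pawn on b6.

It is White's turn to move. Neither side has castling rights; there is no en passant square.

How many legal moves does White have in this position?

White to move; king on a8.
In check: yes, from the black queen on a2.
Legal moves: Kb8, Kb7.
Count: 2.

2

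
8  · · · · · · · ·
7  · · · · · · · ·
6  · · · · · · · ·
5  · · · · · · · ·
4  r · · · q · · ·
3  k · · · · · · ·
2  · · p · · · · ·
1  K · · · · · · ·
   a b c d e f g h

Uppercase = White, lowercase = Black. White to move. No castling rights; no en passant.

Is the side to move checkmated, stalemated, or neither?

White to move; white king on a1.
In check: no.
King squares — b1: attacked by Pc2; a2: attacked by Ka3; b2: attacked by Ka3.
Legal moves for White: none.
Not in check and no legal moves → stalemate.

stalemate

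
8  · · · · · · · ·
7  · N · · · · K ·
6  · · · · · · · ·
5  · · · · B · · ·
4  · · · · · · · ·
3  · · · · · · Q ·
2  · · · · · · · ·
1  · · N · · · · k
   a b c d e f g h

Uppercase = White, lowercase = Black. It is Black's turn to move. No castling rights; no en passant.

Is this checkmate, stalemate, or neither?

Black to move; black king on h1.
In check: no.
King squares — g1: attacked by Qg3; g2: attacked by Qg3; h2: attacked by Qg3.
Legal moves for Black: none.
Not in check and no legal moves → stalemate.

stalemate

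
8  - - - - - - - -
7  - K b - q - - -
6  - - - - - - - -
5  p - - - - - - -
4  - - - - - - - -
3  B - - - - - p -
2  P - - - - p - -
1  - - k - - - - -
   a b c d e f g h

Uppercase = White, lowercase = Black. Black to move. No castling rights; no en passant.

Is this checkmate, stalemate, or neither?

Black to move; black king on c1.
In check: yes, from the white bishop on a3.
Legal moves for Black: Kd2, Kc2, Kd1, Kb1, Qxa3.
Black is in check but has 5 legal moves → neither.

neither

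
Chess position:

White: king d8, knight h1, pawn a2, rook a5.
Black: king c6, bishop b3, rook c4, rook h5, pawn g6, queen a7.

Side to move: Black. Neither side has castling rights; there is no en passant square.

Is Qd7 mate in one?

yes

After Qd7: white king on d8; in check: yes, from the black queen on d7.
King squares — c7: attacked by Kc6; d7: attacked by Kc6; e7: attacked by Qd7; c8: attacked by Qd7; e8: attacked by Qd7.
White has no legal moves → checkmate.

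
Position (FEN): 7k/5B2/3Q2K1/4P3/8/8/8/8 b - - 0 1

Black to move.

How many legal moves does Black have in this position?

0

Black to move; king on h8.
In check: no.
Legal moves: none.
Count: 0.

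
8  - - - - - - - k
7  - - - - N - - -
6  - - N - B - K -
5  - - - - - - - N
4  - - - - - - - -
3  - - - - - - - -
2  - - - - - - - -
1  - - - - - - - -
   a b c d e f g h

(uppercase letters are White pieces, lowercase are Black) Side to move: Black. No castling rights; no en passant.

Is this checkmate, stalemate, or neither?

stalemate

Black to move; black king on h8.
In check: no.
King squares — g7: attacked by Nh5; h7: attacked by Kg6; g8: attacked by Be6.
Legal moves for Black: none.
Not in check and no legal moves → stalemate.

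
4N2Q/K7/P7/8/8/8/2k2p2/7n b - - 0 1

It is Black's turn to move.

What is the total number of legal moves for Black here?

Black to move; king on c2.
In check: no.
Legal moves: Kd3, Kb3, Kd2, Kd1, Kc1, Kb1, Ng3, f1=Q, f1=R, f1=B, f1=N.
Count: 11.

11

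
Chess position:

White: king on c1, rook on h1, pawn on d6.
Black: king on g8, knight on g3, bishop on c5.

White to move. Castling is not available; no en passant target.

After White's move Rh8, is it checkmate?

After Rh8: black king on g8; in check: yes, from the white rook on h8.
Black has 3 legal replies: Kxh8, Kg7, Kf7.
In check but a legal move exists → not checkmate.

no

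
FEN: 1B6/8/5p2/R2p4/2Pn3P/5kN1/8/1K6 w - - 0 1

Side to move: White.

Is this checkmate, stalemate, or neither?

White to move; white king on b1.
In check: no.
Legal moves for White include: Bc7, Ba7, Bd6, Be5, Bf4, Ra8, Ra7, Ra6, Rxd5, Rc5, Rb5, Ra4, Ra3+, Ra2, Ra1, Nh5, Nf5, Ne4, ... (list truncated; more exist).
White has legal moves and is not in check → neither.

neither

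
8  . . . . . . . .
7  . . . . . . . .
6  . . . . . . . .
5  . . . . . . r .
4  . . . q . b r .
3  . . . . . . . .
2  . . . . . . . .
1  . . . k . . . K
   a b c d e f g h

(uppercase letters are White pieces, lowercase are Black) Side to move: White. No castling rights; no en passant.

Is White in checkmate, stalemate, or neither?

White to move; white king on h1.
In check: no.
King squares — g1: attacked by Qd4; g2: attacked by Rg4; h2: attacked by Bf4.
Legal moves for White: none.
Not in check and no legal moves → stalemate.

stalemate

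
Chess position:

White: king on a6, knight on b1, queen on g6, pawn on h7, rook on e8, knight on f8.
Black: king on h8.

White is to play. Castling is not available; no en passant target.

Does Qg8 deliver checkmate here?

yes

After Qg8: black king on h8; in check: yes, from the white queen on g8.
King squares — g7: attacked by Qg8; h7: attacked by Nf8; g8: attacked by Ph7.
Black has no legal moves → checkmate.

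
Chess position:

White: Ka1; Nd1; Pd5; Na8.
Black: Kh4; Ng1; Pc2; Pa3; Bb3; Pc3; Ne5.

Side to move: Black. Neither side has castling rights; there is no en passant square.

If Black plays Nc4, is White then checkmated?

no

After Nc4: white king on a1; in check: no.
White is not in check, so this cannot be checkmate.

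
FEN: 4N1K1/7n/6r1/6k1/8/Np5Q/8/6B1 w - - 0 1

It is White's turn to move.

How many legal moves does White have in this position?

White to move; king on g8.
In check: yes, from the black rook on g6.
Legal moves: Kh8, Kxh7, Kf7, Ng7.
Count: 4.

4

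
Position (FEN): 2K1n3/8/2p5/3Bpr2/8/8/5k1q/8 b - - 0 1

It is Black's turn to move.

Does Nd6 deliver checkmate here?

no

After Nd6: white king on c8; in check: yes, from the black knight on d6.
White has 4 legal replies: Kd8, Kb8, Kd7, Kc7.
In check but a legal move exists → not checkmate.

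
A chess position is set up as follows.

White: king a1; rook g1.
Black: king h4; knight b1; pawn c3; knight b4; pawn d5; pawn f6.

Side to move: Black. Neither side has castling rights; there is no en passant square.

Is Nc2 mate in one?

After Nc2: white king on a1; in check: yes, from the black knight on c2.
White has 2 legal replies: Ka2, Kxb1.
In check but a legal move exists → not checkmate.

no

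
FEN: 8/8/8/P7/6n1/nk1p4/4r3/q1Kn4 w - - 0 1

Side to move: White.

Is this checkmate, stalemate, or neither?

checkmate

White to move; white king on c1.
In check: yes, from the black queen on a1.
King squares — b1: attacked by Qa1; d1: attacked by Qa1; b2: attacked by Qa1; c2: attacked by Re2; d2: attacked by Re2.
Legal moves for White: none.
In check with no legal moves → checkmate.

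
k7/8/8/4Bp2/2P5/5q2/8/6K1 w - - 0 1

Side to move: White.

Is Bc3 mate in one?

After Bc3: black king on a8; in check: no.
Black is not in check, so this cannot be checkmate.

no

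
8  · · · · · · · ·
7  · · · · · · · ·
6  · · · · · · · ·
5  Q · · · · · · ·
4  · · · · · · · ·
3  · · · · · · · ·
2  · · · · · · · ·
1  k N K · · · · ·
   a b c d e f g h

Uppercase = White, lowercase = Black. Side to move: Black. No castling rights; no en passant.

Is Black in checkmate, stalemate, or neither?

checkmate

Black to move; black king on a1.
In check: yes, from the white queen on a5.
King squares — b1: attacked by Kc1; a2: attacked by Qa5; b2: attacked by Kc1.
Legal moves for Black: none.
In check with no legal moves → checkmate.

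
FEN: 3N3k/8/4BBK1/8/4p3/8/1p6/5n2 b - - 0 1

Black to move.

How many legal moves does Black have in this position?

Black to move; king on h8.
In check: yes, from the white bishop on f6.
Legal moves: none.
Count: 0.

0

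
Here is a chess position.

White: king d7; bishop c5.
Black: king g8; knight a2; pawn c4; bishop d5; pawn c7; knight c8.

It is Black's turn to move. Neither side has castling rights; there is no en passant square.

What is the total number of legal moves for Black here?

Black to move; king on g8.
In check: no.
Legal moves: Kh8, Kh7, Kg7, Kf7, Ne7, Na7, Nd6, Nb6+, Ba8, Bf7, Bb7, Be6+, Bc6+, Be4, Bf3, Bg2, Bh1, Nb4, Nc3, Nc1, c6, c3.
Count: 22.

22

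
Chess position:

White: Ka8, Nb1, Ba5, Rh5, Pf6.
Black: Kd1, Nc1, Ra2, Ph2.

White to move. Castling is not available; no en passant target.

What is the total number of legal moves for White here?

White to move; king on a8.
In check: no.
Legal moves: Kb8, Kb7, Ka7, Rh8, Rh7, Rh6, Rg5, Rf5, Re5, Rd5+, Rc5, Rb5, Rh4, Rh3, Rxh2, Nc3+, Na3, Nd2, f7.
Count: 19.

19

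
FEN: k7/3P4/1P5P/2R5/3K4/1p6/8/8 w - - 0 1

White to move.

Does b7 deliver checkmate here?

After b7: black king on a8; in check: yes, from the white pawn on b7.
Black has 3 legal replies: Kb8, Kxb7, Ka7.
In check but a legal move exists → not checkmate.

no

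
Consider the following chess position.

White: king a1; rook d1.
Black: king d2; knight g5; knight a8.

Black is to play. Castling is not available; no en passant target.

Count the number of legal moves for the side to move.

5

Black to move; king on d2.
In check: yes, from the white rook on d1.
Legal moves: Ke3, Kc3, Ke2, Kc2, Kxd1.
Count: 5.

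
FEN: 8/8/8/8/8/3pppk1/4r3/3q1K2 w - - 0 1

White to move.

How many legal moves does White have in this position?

0

White to move; king on f1.
In check: yes, from the black queen on d1.
Legal moves: none.
Count: 0.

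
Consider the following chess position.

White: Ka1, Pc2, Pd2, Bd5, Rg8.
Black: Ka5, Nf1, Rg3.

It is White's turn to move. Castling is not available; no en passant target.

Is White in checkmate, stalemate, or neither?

White to move; white king on a1.
In check: no.
Legal moves for White include: Rh8, Rf8, Re8, Rd8, Rc8, Rb8, Ra8+, Rg7, Rg6, Rg5, Rg4, Rxg3, Ba8, Bf7, Bb7, Be6, Bc6, Be4, ... (list truncated; more exist).
White has legal moves and is not in check → neither.

neither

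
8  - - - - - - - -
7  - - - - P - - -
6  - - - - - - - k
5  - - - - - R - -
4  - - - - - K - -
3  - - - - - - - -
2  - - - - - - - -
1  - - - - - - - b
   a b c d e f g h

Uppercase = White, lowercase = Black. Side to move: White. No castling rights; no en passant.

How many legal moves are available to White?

White to move; king on f4.
In check: no.
Legal moves: Rf8, Rf7, Rf6+, Rh5+, Rg5, Re5, Rd5, Rc5, Rb5, Ra5, Ke5, Kg4, Kg3, Ke3, e8=Q, e8=R, e8=B, e8=N.
Count: 18.

18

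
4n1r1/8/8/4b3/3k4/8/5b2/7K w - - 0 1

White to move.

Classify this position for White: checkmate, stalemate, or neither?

stalemate

White to move; white king on h1.
In check: no.
King squares — g1: attacked by Bf2; g2: attacked by Rg8; h2: attacked by Be5.
Legal moves for White: none.
Not in check and no legal moves → stalemate.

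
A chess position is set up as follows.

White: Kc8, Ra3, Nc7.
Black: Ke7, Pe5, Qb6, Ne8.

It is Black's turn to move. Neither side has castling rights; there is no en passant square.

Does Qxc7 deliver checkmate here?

yes

After Qxc7: white king on c8; in check: yes, from the black queen on c7.
King squares — b7: attacked by Qc7; c7: attacked by Ne8; d7: attacked by Qc7; b8: attacked by Qc7; d8: attacked by Qc7.
White has no legal moves → checkmate.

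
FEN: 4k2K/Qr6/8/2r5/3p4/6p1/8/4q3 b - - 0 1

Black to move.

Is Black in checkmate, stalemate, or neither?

Black to move; black king on e8.
In check: no.
Legal moves for Black include: Kf8, Kd8, Kf7, Ke7, Kd7, Rb8, Rh7+, Rg7, Rf7, Re7, Rd7, Rbc7, Rxa7, Rb6, Rbb5, Rb4, Rb3, Rb2, ... (list truncated; more exist).
Black has legal moves and is not in check → neither.

neither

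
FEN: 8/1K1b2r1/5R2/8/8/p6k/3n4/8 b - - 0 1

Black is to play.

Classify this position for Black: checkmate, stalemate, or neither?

neither

Black to move; black king on h3.
In check: no.
Legal moves for Black include: Rg8, Rh7, Rf7, Re7, Rg6, Rg5, Rg4, Rg3, Rg2, Rg1, Be8+, Bc8+, Be6+, Bc6+, Bf5+, Bb5+, Bg4+, Ba4+, ... (list truncated; more exist).
Black has legal moves and is not in check → neither.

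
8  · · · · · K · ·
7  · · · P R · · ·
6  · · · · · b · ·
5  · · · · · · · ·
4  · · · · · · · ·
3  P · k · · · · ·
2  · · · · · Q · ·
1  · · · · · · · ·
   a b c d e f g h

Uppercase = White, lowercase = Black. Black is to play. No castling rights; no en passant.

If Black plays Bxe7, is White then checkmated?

no

After Bxe7: white king on f8; in check: yes, from the black bishop on e7.
White has 5 legal replies: Kg8, Ke8, Kg7, Kf7, Kxe7.
In check but a legal move exists → not checkmate.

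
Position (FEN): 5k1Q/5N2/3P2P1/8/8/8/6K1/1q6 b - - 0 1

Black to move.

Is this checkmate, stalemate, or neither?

checkmate

Black to move; black king on f8.
In check: yes, from the white queen on h8.
King squares — e7: attacked by Pd6; f7: attacked by Pg6; g7: attacked by Qh8; e8: attacked by Qh8; g8: attacked by Qh8.
Legal moves for Black: none.
In check with no legal moves → checkmate.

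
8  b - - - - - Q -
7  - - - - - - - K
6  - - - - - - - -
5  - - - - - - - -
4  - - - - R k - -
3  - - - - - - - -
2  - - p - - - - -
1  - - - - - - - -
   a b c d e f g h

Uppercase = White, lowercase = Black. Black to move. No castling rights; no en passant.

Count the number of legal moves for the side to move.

Black to move; king on f4.
In check: yes, from the white rook on e4.
Legal moves: Kf5, Kxe4, Kf3, Bxe4+.
Count: 4.

4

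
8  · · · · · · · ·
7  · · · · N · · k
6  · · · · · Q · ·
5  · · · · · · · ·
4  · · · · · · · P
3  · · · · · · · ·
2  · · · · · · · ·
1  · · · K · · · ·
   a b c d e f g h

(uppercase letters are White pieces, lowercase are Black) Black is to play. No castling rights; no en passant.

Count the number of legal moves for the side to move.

Black to move; king on h7.
In check: no.
Legal moves: none.
Count: 0.

0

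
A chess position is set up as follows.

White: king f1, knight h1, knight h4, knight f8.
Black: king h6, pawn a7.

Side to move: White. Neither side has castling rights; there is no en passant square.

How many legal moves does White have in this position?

White to move; king on f1.
In check: no.
Legal moves: Nh7, Nd7, Nfg6, Ne6, Nhg6, Nf5+, Nf3, Ng2, Ng3, Nf2, Kg2, Kf2, Ke2, Kg1, Ke1.
Count: 15.

15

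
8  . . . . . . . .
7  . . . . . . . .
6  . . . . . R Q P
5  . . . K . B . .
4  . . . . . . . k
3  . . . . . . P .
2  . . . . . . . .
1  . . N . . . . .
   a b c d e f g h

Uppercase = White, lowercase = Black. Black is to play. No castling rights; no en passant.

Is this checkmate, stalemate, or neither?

checkmate

Black to move; black king on h4.
In check: yes, from the white pawn on g3.
King squares — g3: attacked by Qg6; h3: attacked by Bf5; g4: attacked by Bf5; g5: attacked by Qg6; h5: attacked by Qg6.
Legal moves for Black: none.
In check with no legal moves → checkmate.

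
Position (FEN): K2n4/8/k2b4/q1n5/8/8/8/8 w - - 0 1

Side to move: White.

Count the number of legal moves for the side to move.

0

White to move; king on a8.
In check: no.
Legal moves: none.
Count: 0.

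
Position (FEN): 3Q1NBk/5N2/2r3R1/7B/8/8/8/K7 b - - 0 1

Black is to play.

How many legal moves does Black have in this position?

0

Black to move; king on h8.
In check: yes, from the white knight on f7.
Legal moves: none.
Count: 0.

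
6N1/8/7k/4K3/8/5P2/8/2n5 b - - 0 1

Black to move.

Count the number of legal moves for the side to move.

5

Black to move; king on h6.
In check: yes, from the white knight on g8.
Legal moves: Kh7, Kg7, Kg6, Kh5, Kg5.
Count: 5.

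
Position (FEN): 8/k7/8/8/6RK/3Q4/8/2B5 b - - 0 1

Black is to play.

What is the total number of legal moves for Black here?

4

Black to move; king on a7.
In check: no.
Legal moves: Kb8, Ka8, Kb7, Kb6.
Count: 4.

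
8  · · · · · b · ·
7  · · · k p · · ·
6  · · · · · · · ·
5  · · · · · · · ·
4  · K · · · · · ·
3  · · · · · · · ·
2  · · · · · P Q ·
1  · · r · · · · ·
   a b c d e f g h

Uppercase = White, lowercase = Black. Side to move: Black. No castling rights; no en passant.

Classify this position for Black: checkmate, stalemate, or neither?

Black to move; black king on d7.
In check: no.
Legal moves for Black include: Bg7, Bh6, Ke8, Kd8, Kc8, Kc7, Ke6, Kd6, Rc8, Rc7, Rc6, Rc5, Rc4+, Rc3, Rc2, Rh1, Rg1, Rf1, ... (list truncated; more exist).
Black has legal moves and is not in check → neither.

neither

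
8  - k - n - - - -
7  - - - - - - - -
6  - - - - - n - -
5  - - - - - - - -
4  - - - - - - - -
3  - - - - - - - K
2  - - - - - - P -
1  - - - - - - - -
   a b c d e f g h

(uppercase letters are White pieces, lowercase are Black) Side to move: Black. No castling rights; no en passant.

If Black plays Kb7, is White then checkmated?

After Kb7: white king on h3; in check: no.
White is not in check, so this cannot be checkmate.

no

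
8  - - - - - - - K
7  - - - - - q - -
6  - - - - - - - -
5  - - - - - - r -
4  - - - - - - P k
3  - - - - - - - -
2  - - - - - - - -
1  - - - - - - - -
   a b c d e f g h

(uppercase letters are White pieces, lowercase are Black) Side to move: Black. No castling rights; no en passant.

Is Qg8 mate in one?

yes

After Qg8: white king on h8; in check: yes, from the black queen on g8.
King squares — g7: attacked by Rg5; h7: attacked by Qg8; g8: attacked by Rg5.
White has no legal moves → checkmate.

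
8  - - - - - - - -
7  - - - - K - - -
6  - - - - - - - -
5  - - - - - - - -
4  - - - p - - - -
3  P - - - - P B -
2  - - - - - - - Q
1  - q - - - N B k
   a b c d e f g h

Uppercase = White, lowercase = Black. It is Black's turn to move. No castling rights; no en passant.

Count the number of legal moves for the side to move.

0

Black to move; king on h1.
In check: yes, from the white queen on h2.
Legal moves: none.
Count: 0.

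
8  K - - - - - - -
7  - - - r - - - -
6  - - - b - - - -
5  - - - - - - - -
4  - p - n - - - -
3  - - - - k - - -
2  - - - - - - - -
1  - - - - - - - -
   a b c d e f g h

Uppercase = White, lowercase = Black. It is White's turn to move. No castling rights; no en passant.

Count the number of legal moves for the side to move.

White to move; king on a8.
In check: no.
Legal moves: none.
Count: 0.

0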